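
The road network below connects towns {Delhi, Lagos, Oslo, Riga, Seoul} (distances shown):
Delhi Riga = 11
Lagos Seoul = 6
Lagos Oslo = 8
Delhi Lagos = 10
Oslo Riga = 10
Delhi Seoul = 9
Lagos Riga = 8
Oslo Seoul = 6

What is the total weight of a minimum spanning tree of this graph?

29

Kruskal: consider edges lightest-first.
Lagos Seoul (6): add. Components now {Lagos,Seoul} {Riga} {Oslo} {Delhi}
Oslo Seoul (6): add. Components now {Lagos,Oslo,Seoul} {Riga} {Delhi}
Lagos Oslo (8): skip — Lagos and Oslo already connected.
Lagos Riga (8): add. Components now {Lagos,Oslo,Riga,Seoul} {Delhi}
Delhi Seoul (9): add. Components now {Delhi,Lagos,Oslo,Riga,Seoul}
MST edges: Lagos Seoul, Oslo Seoul, Lagos Riga, Delhi Seoul; total weight 6+6+8+9 = 29.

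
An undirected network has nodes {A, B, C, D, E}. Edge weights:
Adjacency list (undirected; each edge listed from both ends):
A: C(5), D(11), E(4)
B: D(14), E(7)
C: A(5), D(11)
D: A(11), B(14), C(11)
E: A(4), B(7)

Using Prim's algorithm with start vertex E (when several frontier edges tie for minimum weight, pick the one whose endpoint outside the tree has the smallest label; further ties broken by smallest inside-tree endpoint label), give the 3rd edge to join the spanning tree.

Grow the tree from E using Prim:
Step 1: frontier [A—E 4, B—E 7] → take A—E (4); add A.
Step 2: frontier [A—C 5, A—D 11, B—E 7] → take A—C (5); add C.
Step 3: frontier [A—D 11, C—D 11, B—E 7] → take B—E (7); add B.
Step 4: frontier [A—D 11, B—D 14, C—D 11] → take A—D (11); add D.
The 3rd edge added is B—E.

B-E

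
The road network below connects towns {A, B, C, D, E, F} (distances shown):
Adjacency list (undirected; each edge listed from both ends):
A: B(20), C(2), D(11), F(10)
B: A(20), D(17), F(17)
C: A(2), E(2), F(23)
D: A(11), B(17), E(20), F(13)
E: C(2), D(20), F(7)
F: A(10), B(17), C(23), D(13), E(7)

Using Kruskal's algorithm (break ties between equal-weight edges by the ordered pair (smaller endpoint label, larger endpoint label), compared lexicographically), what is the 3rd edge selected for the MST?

Kruskal's algorithm — process edges by increasing weight (ties by edge label):
A-C (2): add. Components now {A,C} {B} {D} {E} {F}
C-E (2): add. Components now {A,C,E} {B} {D} {F}
E-F (7): add. Components now {A,C,E,F} {B} {D}
A-F (10): skip — A and F already connected.
A-D (11): add. Components now {A,C,D,E,F} {B}
D-F (13): skip — D and F already connected.
B-D (17): add. Components now {A,B,C,D,E,F}
The 3rd edge added is E-F.

E-F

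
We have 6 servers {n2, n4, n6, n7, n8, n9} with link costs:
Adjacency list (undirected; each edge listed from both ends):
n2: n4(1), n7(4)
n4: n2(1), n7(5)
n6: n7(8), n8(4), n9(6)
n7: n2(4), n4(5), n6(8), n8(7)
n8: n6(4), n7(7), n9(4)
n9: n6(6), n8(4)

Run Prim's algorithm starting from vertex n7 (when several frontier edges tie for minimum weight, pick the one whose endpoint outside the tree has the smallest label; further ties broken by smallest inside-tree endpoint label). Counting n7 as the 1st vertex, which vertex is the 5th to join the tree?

n6

Prim, starting at n7.
Step 1: frontier [n2 n7 4, n4 n7 5, n7 n8 7, n6 n7 8] → take n2 n7 (4); add n2.
Step 2: frontier [n2 n4 1, n4 n7 5, n7 n8 7, n6 n7 8] → take n2 n4 (1); add n4.
Step 3: frontier [n7 n8 7, n6 n7 8] → take n7 n8 (7); add n8.
Step 4: frontier [n6 n7 8, n6 n8 4, n8 n9 4] → take n6 n8 (4); add n6.
Step 5: frontier [n6 n9 6, n8 n9 4] → take n8 n9 (4); add n9.
Vertex order: n7, n2, n4, n8, n6, n9. The 5th vertex is n6.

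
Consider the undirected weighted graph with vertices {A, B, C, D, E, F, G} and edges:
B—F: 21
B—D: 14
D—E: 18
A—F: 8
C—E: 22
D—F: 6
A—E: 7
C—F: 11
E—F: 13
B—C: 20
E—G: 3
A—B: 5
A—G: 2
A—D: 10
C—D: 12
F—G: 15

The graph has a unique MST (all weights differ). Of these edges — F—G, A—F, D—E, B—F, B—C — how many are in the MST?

1

Kruskal's algorithm — process edges by increasing weight (ties by edge label):
A—G (2): add — endpoints in different components.
E—G (3): add — endpoints in different components.
A—B (5): add — endpoints in different components.
D—F (6): add — endpoints in different components.
A—E (7): skip — A and E already connected.
A—F (8): add — endpoints in different components.
A—D (10): skip — A and D already connected.
C—F (11): add — endpoints in different components.
MST edge set: {A—G, E—G, A—B, D—F, A—F, C—F}.
Of the listed edges, {A—F} are in the MST → 1.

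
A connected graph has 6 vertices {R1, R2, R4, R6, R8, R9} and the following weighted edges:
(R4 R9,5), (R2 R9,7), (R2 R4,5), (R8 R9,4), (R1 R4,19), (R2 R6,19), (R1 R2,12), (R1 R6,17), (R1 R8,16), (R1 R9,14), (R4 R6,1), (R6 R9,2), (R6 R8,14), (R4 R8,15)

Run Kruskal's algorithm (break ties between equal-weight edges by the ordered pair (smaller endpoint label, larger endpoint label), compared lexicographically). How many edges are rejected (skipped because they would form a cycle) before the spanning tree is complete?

2

Sort edges by weight, then run Kruskal:
R4 R6 (1): add. Components now {R1} {R2} {R4,R6} {R9} {R8}
R6 R9 (2): add. Components now {R1} {R2} {R4,R6,R9} {R8}
R8 R9 (4): add. Components now {R1} {R2} {R4,R6,R8,R9}
R2 R4 (5): add. Components now {R1} {R2,R4,R6,R8,R9}
R4 R9 (5): skip — R4 and R9 already connected.
R2 R9 (7): skip — R2 and R9 already connected.
R1 R2 (12): add. Components now {R1,R2,R4,R6,R8,R9}
Edges rejected before the tree was complete: 2.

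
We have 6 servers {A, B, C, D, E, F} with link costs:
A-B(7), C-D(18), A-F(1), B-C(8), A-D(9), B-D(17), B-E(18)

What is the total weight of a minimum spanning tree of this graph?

43

Prim's algorithm from F:
Step 1: cheapest edge leaving the tree is A-F (1); add A.
Step 2: cheapest edge leaving the tree is A-B (7); add B.
Step 3: cheapest edge leaving the tree is B-C (8); add C.
Step 4: cheapest edge leaving the tree is A-D (9); add D.
Step 5: cheapest edge leaving the tree is B-E (18); add E.
MST edges: A-F, A-B, B-C, A-D, B-E; total weight 1+7+8+9+18 = 43.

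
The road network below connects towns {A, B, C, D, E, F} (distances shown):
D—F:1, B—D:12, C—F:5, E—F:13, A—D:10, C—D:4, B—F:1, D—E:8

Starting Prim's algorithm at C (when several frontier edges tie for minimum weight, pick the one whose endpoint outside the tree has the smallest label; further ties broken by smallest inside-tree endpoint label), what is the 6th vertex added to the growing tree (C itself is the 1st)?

A

Grow the tree from C using Prim:
Step 1: cheapest edge leaving the tree is C—D (4); add D.
Step 2: cheapest edge leaving the tree is D—F (1); add F.
Step 3: cheapest edge leaving the tree is B—F (1); add B.
Step 4: cheapest edge leaving the tree is D—E (8); add E.
Step 5: cheapest edge leaving the tree is A—D (10); add A.
Vertex order: C, D, F, B, E, A. The 6th vertex is A.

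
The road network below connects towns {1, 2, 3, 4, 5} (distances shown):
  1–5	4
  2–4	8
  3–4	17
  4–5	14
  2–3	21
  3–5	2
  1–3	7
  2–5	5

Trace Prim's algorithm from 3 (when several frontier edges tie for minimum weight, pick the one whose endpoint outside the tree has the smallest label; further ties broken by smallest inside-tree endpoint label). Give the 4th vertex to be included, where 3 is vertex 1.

Prim's algorithm from 3:
Step 1: frontier [3–5 2, 1–3 7, 3–4 17, 2–3 21] → take 3–5 (2); add 5.
Step 2: frontier [1–3 7, 3–4 17, 2–3 21, 1–5 4, 2–5 5, 4–5 14] → take 1–5 (4); add 1.
Step 3: frontier [3–4 17, 2–3 21, 2–5 5, 4–5 14] → take 2–5 (5); add 2.
Step 4: frontier [2–4 8, 3–4 17, 4–5 14] → take 2–4 (8); add 4.
Vertex order: 3, 5, 1, 2, 4. The 4th vertex is 2.

2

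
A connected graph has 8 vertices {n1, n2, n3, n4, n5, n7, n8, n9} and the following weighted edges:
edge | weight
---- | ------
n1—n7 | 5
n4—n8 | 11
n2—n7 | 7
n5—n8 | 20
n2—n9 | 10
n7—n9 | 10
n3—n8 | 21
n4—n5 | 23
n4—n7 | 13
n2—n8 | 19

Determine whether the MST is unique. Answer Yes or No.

No

Kruskal's algorithm — process edges by increasing weight (ties by edge label):
n1—n7 (5): add — endpoints in different components.
n2—n7 (7): add — endpoints in different components.
n2—n9 (10): add — endpoints in different components.
n7—n9 (10): skip — n9 and n7 already connected.
n4—n8 (11): add — endpoints in different components.
n4—n7 (13): add — endpoints in different components.
n2—n8 (19): skip — n2 and n8 already connected.
n5—n8 (20): add — endpoints in different components.
n3—n8 (21): add — endpoints in different components.
Non-tree edge n7—n9 has weight 10, equal to the heaviest edge on its tree cycle — swapping gives another MST of the same weight. Not unique.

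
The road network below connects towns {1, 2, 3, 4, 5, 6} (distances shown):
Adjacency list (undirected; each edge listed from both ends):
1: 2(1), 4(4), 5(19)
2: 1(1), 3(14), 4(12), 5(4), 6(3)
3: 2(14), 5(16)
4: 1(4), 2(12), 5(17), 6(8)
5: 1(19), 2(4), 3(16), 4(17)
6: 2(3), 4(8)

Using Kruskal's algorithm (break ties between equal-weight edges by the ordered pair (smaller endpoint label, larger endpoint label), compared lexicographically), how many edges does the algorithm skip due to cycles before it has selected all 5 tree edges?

2

Kruskal's algorithm — process edges by increasing weight (ties by edge label):
1 2 (1): add — endpoints in different components.
2 6 (3): add — endpoints in different components.
1 4 (4): add — endpoints in different components.
2 5 (4): add — endpoints in different components.
4 6 (8): skip — 4 and 6 already connected.
2 4 (12): skip — 2 and 4 already connected.
2 3 (14): add — endpoints in different components.
Edges rejected before the tree was complete: 2.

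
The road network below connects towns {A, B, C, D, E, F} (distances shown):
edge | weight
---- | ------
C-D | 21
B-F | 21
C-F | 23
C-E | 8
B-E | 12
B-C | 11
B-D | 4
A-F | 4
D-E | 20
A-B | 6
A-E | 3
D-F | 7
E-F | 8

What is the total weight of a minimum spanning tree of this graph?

Prim's algorithm from F:
Step 1: frontier [A-F 4, D-F 7, E-F 8, B-F 21, C-F 23] → take A-F (4); add A.
Step 2: frontier [A-E 3, A-B 6, D-F 7, E-F 8, B-F 21, C-F 23] → take A-E (3); add E.
Step 3: frontier [A-B 6, C-E 8, B-E 12, D-E 20, D-F 7, B-F 21, C-F 23] → take A-B (6); add B.
Step 4: frontier [B-D 4, B-C 11, C-E 8, D-E 20, D-F 7, C-F 23] → take B-D (4); add D.
Step 5: frontier [B-C 11, C-D 21, C-E 8, C-F 23] → take C-E (8); add C.
MST edges: A-F, A-E, A-B, B-D, C-E; total weight 4+3+6+4+8 = 25.

25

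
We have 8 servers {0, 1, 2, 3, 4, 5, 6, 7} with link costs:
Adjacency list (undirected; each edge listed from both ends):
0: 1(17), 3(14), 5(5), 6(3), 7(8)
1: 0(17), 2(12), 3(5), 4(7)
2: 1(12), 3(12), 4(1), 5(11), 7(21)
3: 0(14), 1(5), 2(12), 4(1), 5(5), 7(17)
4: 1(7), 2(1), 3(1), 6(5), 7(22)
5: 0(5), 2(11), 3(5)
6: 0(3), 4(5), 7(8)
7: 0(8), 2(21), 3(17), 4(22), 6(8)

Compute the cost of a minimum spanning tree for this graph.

28

Prim, starting at 7.
Step 1: cheapest edge leaving the tree is 0 7 (8); add 0.
Step 2: cheapest edge leaving the tree is 0 6 (3); add 6.
Step 3: cheapest edge leaving the tree is 4 6 (5); add 4.
Step 4: cheapest edge leaving the tree is 2 4 (1); add 2.
Step 5: cheapest edge leaving the tree is 3 4 (1); add 3.
Step 6: cheapest edge leaving the tree is 1 3 (5); add 1.
Step 7: cheapest edge leaving the tree is 0 5 (5); add 5.
MST edges: 0 7, 0 6, 4 6, 2 4, 3 4, 1 3, 0 5; total weight 8+3+5+1+1+5+5 = 28.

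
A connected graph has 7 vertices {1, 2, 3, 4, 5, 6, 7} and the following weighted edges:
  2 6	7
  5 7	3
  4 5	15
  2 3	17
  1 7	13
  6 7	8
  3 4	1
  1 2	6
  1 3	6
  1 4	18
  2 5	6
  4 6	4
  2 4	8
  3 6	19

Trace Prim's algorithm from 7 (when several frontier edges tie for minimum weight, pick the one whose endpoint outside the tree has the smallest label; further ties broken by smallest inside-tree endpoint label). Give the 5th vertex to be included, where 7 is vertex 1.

Prim, starting at 7.
Step 1: cheapest edge leaving the tree is 5 7 (3); add 5.
Step 2: cheapest edge leaving the tree is 2 5 (6); add 2.
Step 3: cheapest edge leaving the tree is 1 2 (6); add 1.
Step 4: cheapest edge leaving the tree is 1 3 (6); add 3.
Step 5: cheapest edge leaving the tree is 3 4 (1); add 4.
Step 6: cheapest edge leaving the tree is 4 6 (4); add 6.
Vertex order: 7, 5, 2, 1, 3, 4, 6. The 5th vertex is 3.

3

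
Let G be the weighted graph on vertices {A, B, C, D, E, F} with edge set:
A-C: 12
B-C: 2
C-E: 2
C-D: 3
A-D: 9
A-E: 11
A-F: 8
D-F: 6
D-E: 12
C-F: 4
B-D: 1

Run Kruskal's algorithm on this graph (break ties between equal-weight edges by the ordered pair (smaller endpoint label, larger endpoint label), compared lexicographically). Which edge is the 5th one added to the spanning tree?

A-F

Kruskal: consider edges lightest-first.
B-D (1): add. Components now {A} {B,D} {C} {E} {F}
B-C (2): add. Components now {A} {B,C,D} {E} {F}
C-E (2): add. Components now {A} {B,C,D,E} {F}
C-D (3): skip — C and D already connected.
C-F (4): add. Components now {A} {B,C,D,E,F}
D-F (6): skip — D and F already connected.
A-F (8): add. Components now {A,B,C,D,E,F}
The 5th edge added is A-F.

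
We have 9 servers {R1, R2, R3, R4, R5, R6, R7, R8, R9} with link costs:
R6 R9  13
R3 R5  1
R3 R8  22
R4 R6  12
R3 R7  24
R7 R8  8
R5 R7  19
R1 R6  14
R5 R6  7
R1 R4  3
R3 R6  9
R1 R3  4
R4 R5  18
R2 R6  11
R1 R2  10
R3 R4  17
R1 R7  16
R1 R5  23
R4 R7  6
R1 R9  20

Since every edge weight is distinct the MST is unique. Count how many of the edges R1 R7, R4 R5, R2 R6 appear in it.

0

Kruskal's algorithm — process edges by increasing weight (ties by edge label):
R3 R5 (1): add — endpoints in different components.
R1 R4 (3): add — endpoints in different components.
R1 R3 (4): add — endpoints in different components.
R4 R7 (6): add — endpoints in different components.
R5 R6 (7): add — endpoints in different components.
R7 R8 (8): add — endpoints in different components.
R3 R6 (9): skip — R6 and R3 already connected.
R1 R2 (10): add — endpoints in different components.
R2 R6 (11): skip — R6 and R2 already connected.
R4 R6 (12): skip — R4 and R6 already connected.
R6 R9 (13): add — endpoints in different components.
MST edge set: {R3 R5, R1 R4, R1 R3, R4 R7, R5 R6, R7 R8, R1 R2, R6 R9}.
Of the listed edges, {} are in the MST → 0.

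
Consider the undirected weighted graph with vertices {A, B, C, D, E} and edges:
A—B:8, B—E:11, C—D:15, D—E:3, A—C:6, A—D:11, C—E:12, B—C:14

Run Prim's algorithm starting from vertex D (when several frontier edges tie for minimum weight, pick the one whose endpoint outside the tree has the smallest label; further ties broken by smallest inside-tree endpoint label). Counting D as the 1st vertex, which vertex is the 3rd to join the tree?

Prim, starting at D.
Step 1: cheapest edge leaving the tree is D—E (3); add E.
Step 2: cheapest edge leaving the tree is A—D (11); add A.
Step 3: cheapest edge leaving the tree is A—C (6); add C.
Step 4: cheapest edge leaving the tree is A—B (8); add B.
Vertex order: D, E, A, C, B. The 3rd vertex is A.

A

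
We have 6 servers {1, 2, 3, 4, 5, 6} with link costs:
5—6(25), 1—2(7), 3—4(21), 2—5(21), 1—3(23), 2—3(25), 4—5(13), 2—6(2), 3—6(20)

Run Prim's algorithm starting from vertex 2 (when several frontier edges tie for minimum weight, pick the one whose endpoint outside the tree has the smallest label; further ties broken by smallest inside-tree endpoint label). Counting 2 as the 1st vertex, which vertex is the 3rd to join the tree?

1

Grow the tree from 2 using Prim:
Step 1: cheapest edge leaving the tree is 2—6 (2); add 6.
Step 2: cheapest edge leaving the tree is 1—2 (7); add 1.
Step 3: cheapest edge leaving the tree is 3—6 (20); add 3.
Step 4: cheapest edge leaving the tree is 3—4 (21); add 4.
Step 5: cheapest edge leaving the tree is 4—5 (13); add 5.
Vertex order: 2, 6, 1, 3, 4, 5. The 3rd vertex is 1.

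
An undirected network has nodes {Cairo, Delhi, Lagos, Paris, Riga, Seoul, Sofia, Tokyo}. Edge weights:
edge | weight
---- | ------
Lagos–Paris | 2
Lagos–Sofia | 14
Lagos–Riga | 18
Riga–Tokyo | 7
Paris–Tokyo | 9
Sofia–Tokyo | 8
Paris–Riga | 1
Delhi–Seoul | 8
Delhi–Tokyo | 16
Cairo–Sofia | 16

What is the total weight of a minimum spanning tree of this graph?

58

Sort edges by weight, then run Kruskal:
Paris–Riga (1): add — endpoints in different components.
Lagos–Paris (2): add — endpoints in different components.
Riga–Tokyo (7): add — endpoints in different components.
Delhi–Seoul (8): add — endpoints in different components.
Sofia–Tokyo (8): add — endpoints in different components.
Paris–Tokyo (9): skip — Paris and Tokyo already connected.
Lagos–Sofia (14): skip — Sofia and Lagos already connected.
Cairo–Sofia (16): add — endpoints in different components.
Delhi–Tokyo (16): add — endpoints in different components.
MST edges: Paris–Riga, Lagos–Paris, Riga–Tokyo, Delhi–Seoul, Sofia–Tokyo, Cairo–Sofia, Delhi–Tokyo; total weight 1+2+7+8+8+16+16 = 58.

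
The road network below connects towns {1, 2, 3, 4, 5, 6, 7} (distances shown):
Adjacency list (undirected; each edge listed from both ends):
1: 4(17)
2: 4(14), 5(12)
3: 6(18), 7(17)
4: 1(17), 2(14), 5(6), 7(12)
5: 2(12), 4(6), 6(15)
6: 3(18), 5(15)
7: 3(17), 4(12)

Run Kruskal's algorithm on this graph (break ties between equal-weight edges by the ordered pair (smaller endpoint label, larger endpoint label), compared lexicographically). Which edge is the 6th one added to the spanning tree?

Kruskal's algorithm — process edges by increasing weight (ties by edge label):
4—5 (6): add. Components now {1} {2} {3} {4,5} {6} {7}
2—5 (12): add. Components now {1} {2,4,5} {3} {6} {7}
4—7 (12): add. Components now {1} {2,4,5,7} {3} {6}
2—4 (14): skip — 2 and 4 already connected.
5—6 (15): add. Components now {1} {2,4,5,6,7} {3}
1—4 (17): add. Components now {1,2,4,5,6,7} {3}
3—7 (17): add. Components now {1,2,3,4,5,6,7}
The 6th edge added is 3—7.

3-7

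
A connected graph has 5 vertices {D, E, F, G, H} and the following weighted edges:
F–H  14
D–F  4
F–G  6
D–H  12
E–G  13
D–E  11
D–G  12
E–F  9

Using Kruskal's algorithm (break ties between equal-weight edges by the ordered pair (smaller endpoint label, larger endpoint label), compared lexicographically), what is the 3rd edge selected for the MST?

Sort edges by weight, then run Kruskal:
D–F (4): add — endpoints in different components.
F–G (6): add — endpoints in different components.
E–F (9): add — endpoints in different components.
D–E (11): skip — D and E already connected.
D–G (12): skip — D and G already connected.
D–H (12): add — endpoints in different components.
The 3rd edge added is E–F.

E-F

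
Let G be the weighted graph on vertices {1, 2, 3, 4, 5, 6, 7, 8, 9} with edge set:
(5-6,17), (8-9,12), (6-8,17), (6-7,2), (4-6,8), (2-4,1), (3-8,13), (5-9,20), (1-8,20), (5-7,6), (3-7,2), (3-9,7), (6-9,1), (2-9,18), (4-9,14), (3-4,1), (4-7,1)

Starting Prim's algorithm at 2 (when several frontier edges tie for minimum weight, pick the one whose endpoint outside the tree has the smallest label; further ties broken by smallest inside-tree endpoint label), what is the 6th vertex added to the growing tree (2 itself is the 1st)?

Grow the tree from 2 using Prim:
Step 1: cheapest edge leaving the tree is 2-4 (1); add 4.
Step 2: cheapest edge leaving the tree is 3-4 (1); add 3.
Step 3: cheapest edge leaving the tree is 4-7 (1); add 7.
Step 4: cheapest edge leaving the tree is 6-7 (2); add 6.
Step 5: cheapest edge leaving the tree is 6-9 (1); add 9.
Step 6: cheapest edge leaving the tree is 5-7 (6); add 5.
Step 7: cheapest edge leaving the tree is 8-9 (12); add 8.
Step 8: cheapest edge leaving the tree is 1-8 (20); add 1.
Vertex order: 2, 4, 3, 7, 6, 9, 5, 8, 1. The 6th vertex is 9.

9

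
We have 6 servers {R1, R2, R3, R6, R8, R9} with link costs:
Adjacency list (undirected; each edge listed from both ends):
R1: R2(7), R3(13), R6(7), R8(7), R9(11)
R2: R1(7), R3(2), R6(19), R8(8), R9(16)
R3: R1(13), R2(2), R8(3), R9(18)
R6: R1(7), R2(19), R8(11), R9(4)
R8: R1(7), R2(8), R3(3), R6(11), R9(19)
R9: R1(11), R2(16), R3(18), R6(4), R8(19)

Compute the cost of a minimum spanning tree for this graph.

Kruskal: consider edges lightest-first.
R2 R3 (2): add — endpoints in different components.
R3 R8 (3): add — endpoints in different components.
R6 R9 (4): add — endpoints in different components.
R1 R2 (7): add — endpoints in different components.
R1 R6 (7): add — endpoints in different components.
MST edges: R2 R3, R3 R8, R6 R9, R1 R2, R1 R6; total weight 2+3+4+7+7 = 23.

23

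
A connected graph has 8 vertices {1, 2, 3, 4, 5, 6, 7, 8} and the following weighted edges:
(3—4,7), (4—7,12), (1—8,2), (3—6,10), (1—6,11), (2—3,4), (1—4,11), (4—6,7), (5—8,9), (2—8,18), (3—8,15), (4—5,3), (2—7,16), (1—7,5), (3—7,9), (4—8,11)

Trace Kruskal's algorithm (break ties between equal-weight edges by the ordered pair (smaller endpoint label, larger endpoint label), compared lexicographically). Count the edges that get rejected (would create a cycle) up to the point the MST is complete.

Sort edges by weight, then run Kruskal:
1—8 (2): add — endpoints in different components.
4—5 (3): add — endpoints in different components.
2—3 (4): add — endpoints in different components.
1—7 (5): add — endpoints in different components.
3—4 (7): add — endpoints in different components.
4—6 (7): add — endpoints in different components.
3—7 (9): add — endpoints in different components.
Edges rejected before the tree was complete: 0.

0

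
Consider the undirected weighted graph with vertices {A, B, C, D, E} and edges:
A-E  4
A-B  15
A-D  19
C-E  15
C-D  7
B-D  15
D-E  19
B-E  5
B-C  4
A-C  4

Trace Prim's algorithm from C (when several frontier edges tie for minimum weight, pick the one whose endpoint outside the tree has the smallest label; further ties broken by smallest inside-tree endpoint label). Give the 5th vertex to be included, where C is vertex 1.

Prim's algorithm from C:
Step 1: cheapest edge leaving the tree is A-C (4); add A.
Step 2: cheapest edge leaving the tree is B-C (4); add B.
Step 3: cheapest edge leaving the tree is A-E (4); add E.
Step 4: cheapest edge leaving the tree is C-D (7); add D.
Vertex order: C, A, B, E, D. The 5th vertex is D.

D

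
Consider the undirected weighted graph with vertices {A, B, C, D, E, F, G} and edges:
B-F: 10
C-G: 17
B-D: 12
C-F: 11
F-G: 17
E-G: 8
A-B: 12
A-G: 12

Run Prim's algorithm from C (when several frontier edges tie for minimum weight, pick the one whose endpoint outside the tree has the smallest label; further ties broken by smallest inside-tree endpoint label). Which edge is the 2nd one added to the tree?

B-F

Grow the tree from C using Prim:
Step 1: frontier [C-F 11, C-G 17] → take C-F (11); add F.
Step 2: frontier [C-G 17, B-F 10, F-G 17] → take B-F (10); add B.
Step 3: frontier [A-B 12, B-D 12, C-G 17, F-G 17] → take A-B (12); add A.
Step 4: frontier [A-G 12, B-D 12, C-G 17, F-G 17] → take B-D (12); add D.
Step 5: frontier [A-G 12, C-G 17, F-G 17] → take A-G (12); add G.
Step 6: frontier [E-G 8] → take E-G (8); add E.
The 2nd edge added is B-F.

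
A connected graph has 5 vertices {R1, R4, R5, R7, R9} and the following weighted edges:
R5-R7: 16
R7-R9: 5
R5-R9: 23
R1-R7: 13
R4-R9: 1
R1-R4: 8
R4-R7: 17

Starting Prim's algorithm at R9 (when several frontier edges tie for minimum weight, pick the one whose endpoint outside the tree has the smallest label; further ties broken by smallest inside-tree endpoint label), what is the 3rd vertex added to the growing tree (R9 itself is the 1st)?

R7

Prim, starting at R9.
Step 1: cheapest edge leaving the tree is R4-R9 (1); add R4.
Step 2: cheapest edge leaving the tree is R7-R9 (5); add R7.
Step 3: cheapest edge leaving the tree is R1-R4 (8); add R1.
Step 4: cheapest edge leaving the tree is R5-R7 (16); add R5.
Vertex order: R9, R4, R7, R1, R5. The 3rd vertex is R7.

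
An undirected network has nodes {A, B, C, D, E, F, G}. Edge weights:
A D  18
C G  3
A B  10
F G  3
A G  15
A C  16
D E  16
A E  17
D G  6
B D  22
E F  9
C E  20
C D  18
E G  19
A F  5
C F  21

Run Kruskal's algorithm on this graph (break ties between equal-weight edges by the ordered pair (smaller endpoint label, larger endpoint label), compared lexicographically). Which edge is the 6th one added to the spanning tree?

Sort edges by weight, then run Kruskal:
C G (3): add — endpoints in different components.
F G (3): add — endpoints in different components.
A F (5): add — endpoints in different components.
D G (6): add — endpoints in different components.
E F (9): add — endpoints in different components.
A B (10): add — endpoints in different components.
The 6th edge added is A B.

A-B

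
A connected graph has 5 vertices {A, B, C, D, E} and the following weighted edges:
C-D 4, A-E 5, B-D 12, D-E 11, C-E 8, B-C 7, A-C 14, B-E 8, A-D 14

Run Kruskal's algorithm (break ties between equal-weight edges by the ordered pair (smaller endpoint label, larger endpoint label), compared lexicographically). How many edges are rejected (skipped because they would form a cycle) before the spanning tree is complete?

0

Kruskal: consider edges lightest-first.
C-D (4): add. Components now {A} {B} {C,D} {E}
A-E (5): add. Components now {A,E} {B} {C,D}
B-C (7): add. Components now {A,E} {B,C,D}
B-E (8): add. Components now {A,B,C,D,E}
Edges rejected before the tree was complete: 0.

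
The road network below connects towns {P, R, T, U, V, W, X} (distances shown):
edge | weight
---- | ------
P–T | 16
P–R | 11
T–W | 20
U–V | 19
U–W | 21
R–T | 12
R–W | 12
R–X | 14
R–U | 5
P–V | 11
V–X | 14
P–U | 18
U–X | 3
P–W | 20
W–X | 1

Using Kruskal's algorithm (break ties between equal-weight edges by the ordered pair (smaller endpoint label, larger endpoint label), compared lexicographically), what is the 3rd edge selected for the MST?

R-U

Sort edges by weight, then run Kruskal:
W–X (1): add. Components now {R} {P} {T} {W,X} {V} {U}
U–X (3): add. Components now {R} {P} {T} {U,W,X} {V}
R–U (5): add. Components now {R,U,W,X} {P} {T} {V}
P–R (11): add. Components now {P,R,U,W,X} {T} {V}
P–V (11): add. Components now {P,R,U,V,W,X} {T}
R–T (12): add. Components now {P,R,T,U,V,W,X}
The 3rd edge added is R–U.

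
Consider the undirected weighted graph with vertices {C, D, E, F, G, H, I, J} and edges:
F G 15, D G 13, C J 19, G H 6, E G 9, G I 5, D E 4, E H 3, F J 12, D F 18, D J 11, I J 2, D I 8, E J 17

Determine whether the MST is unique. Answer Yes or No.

Yes

Kruskal: consider edges lightest-first.
I J (2): add — endpoints in different components.
E H (3): add — endpoints in different components.
D E (4): add — endpoints in different components.
G I (5): add — endpoints in different components.
G H (6): add — endpoints in different components.
D I (8): skip — D and I already connected.
E G (9): skip — E and G already connected.
D J (11): skip — D and J already connected.
F J (12): add — endpoints in different components.
D G (13): skip — D and G already connected.
F G (15): skip — F and G already connected.
E J (17): skip — E and J already connected.
D F (18): skip — D and F already connected.
C J (19): add — endpoints in different components.
Every non-tree edge has weight strictly greater than the heaviest edge on the tree path between its endpoints, so the MST is unique.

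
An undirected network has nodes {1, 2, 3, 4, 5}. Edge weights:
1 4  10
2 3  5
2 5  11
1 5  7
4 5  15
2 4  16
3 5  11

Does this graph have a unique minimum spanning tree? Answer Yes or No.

Kruskal's algorithm — process edges by increasing weight (ties by edge label):
2 3 (5): add — endpoints in different components.
1 5 (7): add — endpoints in different components.
1 4 (10): add — endpoints in different components.
2 5 (11): add — endpoints in different components.
Non-tree edge 3 5 has weight 11, equal to the heaviest edge on its tree cycle — swapping gives another MST of the same weight. Not unique.

No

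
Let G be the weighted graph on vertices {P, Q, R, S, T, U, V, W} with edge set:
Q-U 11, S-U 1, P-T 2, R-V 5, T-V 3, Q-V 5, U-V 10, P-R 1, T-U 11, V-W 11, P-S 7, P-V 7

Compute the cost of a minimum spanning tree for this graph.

30

Prim's algorithm from W:
Step 1: cheapest edge leaving the tree is V-W (11); add V.
Step 2: cheapest edge leaving the tree is T-V (3); add T.
Step 3: cheapest edge leaving the tree is P-T (2); add P.
Step 4: cheapest edge leaving the tree is P-R (1); add R.
Step 5: cheapest edge leaving the tree is Q-V (5); add Q.
Step 6: cheapest edge leaving the tree is P-S (7); add S.
Step 7: cheapest edge leaving the tree is S-U (1); add U.
MST edges: V-W, T-V, P-T, P-R, Q-V, P-S, S-U; total weight 11+3+2+1+5+7+1 = 30.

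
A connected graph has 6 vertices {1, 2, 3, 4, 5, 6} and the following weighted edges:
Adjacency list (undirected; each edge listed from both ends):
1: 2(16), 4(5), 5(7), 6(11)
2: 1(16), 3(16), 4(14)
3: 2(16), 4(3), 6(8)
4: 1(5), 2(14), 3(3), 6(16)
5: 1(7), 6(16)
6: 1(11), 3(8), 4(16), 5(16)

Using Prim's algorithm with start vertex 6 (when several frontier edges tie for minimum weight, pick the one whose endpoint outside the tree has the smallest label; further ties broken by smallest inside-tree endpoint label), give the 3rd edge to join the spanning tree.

Prim's algorithm from 6:
Step 1: cheapest edge leaving the tree is 3–6 (8); add 3.
Step 2: cheapest edge leaving the tree is 3–4 (3); add 4.
Step 3: cheapest edge leaving the tree is 1–4 (5); add 1.
Step 4: cheapest edge leaving the tree is 1–5 (7); add 5.
Step 5: cheapest edge leaving the tree is 2–4 (14); add 2.
The 3rd edge added is 1–4.

1-4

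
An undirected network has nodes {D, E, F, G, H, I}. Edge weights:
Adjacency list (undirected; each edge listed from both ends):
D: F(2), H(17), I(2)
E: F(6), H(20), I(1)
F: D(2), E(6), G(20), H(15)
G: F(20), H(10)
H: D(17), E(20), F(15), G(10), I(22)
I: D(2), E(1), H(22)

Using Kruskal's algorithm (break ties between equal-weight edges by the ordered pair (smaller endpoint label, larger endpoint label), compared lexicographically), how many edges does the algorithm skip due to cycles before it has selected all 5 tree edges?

1

Kruskal's algorithm — process edges by increasing weight (ties by edge label):
E I (1): add — endpoints in different components.
D F (2): add — endpoints in different components.
D I (2): add — endpoints in different components.
E F (6): skip — E and F already connected.
G H (10): add — endpoints in different components.
F H (15): add — endpoints in different components.
Edges rejected before the tree was complete: 1.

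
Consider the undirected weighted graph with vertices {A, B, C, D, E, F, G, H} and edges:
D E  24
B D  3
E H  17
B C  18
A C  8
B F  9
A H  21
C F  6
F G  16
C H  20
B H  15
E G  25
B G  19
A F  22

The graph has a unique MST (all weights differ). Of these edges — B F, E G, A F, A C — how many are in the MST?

2

Kruskal: consider edges lightest-first.
B D (3): add — endpoints in different components.
C F (6): add — endpoints in different components.
A C (8): add — endpoints in different components.
B F (9): add — endpoints in different components.
B H (15): add — endpoints in different components.
F G (16): add — endpoints in different components.
E H (17): add — endpoints in different components.
MST edge set: {B D, C F, A C, B F, B H, F G, E H}.
Of the listed edges, {B F, A C} are in the MST → 2.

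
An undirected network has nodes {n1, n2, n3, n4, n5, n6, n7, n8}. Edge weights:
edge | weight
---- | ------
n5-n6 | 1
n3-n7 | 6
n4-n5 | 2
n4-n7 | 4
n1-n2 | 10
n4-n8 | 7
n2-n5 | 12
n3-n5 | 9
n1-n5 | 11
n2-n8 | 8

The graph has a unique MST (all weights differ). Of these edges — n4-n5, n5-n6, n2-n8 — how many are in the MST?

Kruskal's algorithm — process edges by increasing weight (ties by edge label):
n5-n6 (1): add — endpoints in different components.
n4-n5 (2): add — endpoints in different components.
n4-n7 (4): add — endpoints in different components.
n3-n7 (6): add — endpoints in different components.
n4-n8 (7): add — endpoints in different components.
n2-n8 (8): add — endpoints in different components.
n3-n5 (9): skip — n3 and n5 already connected.
n1-n2 (10): add — endpoints in different components.
MST edge set: {n5-n6, n4-n5, n4-n7, n3-n7, n4-n8, n2-n8, n1-n2}.
Of the listed edges, {n4-n5, n5-n6, n2-n8} are in the MST → 3.

3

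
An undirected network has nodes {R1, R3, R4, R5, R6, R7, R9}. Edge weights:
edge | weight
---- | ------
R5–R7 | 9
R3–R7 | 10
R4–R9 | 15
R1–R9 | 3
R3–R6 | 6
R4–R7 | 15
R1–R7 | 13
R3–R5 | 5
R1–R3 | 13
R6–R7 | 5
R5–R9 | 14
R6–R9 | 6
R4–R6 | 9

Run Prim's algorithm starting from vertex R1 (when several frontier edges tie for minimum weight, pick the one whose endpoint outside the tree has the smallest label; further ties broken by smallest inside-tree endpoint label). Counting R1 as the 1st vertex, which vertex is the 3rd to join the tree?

R6

Prim, starting at R1.
Step 1: frontier [R1–R9 3, R1–R3 13, R1–R7 13] → take R1–R9 (3); add R9.
Step 2: frontier [R1–R3 13, R1–R7 13, R6–R9 6, R5–R9 14, R4–R9 15] → take R6–R9 (6); add R6.
Step 3: frontier [R1–R3 13, R1–R7 13, R6–R7 5, R3–R6 6, R4–R6 9, R5–R9 14, R4–R9 15] → take R6–R7 (5); add R7.
Step 4: frontier [R1–R3 13, R3–R6 6, R4–R6 9, R5–R7 9, R3–R7 10, R4–R7 15, R5–R9 14, R4–R9 15] → take R3–R6 (6); add R3.
Step 5: frontier [R3–R5 5, R4–R6 9, R5–R7 9, R4–R7 15, R5–R9 14, R4–R9 15] → take R3–R5 (5); add R5.
Step 6: frontier [R4–R6 9, R4–R7 15, R4–R9 15] → take R4–R6 (9); add R4.
Vertex order: R1, R9, R6, R7, R3, R5, R4. The 3rd vertex is R6.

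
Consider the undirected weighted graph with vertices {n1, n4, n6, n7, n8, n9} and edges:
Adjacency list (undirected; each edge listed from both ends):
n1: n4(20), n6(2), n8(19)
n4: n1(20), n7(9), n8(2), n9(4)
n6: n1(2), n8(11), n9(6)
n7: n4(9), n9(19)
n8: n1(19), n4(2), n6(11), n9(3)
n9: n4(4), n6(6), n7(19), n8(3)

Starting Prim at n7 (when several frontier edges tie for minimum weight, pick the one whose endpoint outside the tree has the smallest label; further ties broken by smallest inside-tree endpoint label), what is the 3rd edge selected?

n8-n9

Grow the tree from n7 using Prim:
Step 1: frontier [n4–n7 9, n7–n9 19] → take n4–n7 (9); add n4.
Step 2: frontier [n4–n8 2, n4–n9 4, n1–n4 20, n7–n9 19] → take n4–n8 (2); add n8.
Step 3: frontier [n4–n9 4, n1–n4 20, n7–n9 19, n8–n9 3, n6–n8 11, n1–n8 19] → take n8–n9 (3); add n9.
Step 4: frontier [n1–n4 20, n6–n8 11, n1–n8 19, n6–n9 6] → take n6–n9 (6); add n6.
Step 5: frontier [n1–n4 20, n1–n6 2, n1–n8 19] → take n1–n6 (2); add n1.
The 3rd edge added is n8–n9.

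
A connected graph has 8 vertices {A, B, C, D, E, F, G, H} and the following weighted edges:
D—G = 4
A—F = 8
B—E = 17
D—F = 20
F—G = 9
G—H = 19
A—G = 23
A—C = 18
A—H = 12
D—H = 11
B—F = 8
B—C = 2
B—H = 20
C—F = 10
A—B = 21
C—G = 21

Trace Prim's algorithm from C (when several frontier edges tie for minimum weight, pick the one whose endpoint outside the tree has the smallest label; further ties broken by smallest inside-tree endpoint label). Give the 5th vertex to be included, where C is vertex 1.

Prim, starting at C.
Step 1: cheapest edge leaving the tree is B—C (2); add B.
Step 2: cheapest edge leaving the tree is B—F (8); add F.
Step 3: cheapest edge leaving the tree is A—F (8); add A.
Step 4: cheapest edge leaving the tree is F—G (9); add G.
Step 5: cheapest edge leaving the tree is D—G (4); add D.
Step 6: cheapest edge leaving the tree is D—H (11); add H.
Step 7: cheapest edge leaving the tree is B—E (17); add E.
Vertex order: C, B, F, A, G, D, H, E. The 5th vertex is G.

G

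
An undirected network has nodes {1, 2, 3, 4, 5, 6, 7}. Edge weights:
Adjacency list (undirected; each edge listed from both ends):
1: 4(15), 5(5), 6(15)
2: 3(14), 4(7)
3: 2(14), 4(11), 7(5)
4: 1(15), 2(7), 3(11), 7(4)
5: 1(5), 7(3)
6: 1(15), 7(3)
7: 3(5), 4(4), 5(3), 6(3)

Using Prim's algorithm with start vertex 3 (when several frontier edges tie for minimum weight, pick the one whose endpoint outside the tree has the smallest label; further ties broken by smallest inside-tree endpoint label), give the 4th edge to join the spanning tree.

4-7

Prim, starting at 3.
Step 1: frontier [3–7 5, 3–4 11, 2–3 14] → take 3–7 (5); add 7.
Step 2: frontier [3–4 11, 2–3 14, 5–7 3, 6–7 3, 4–7 4] → take 5–7 (3); add 5.
Step 3: frontier [3–4 11, 2–3 14, 1–5 5, 6–7 3, 4–7 4] → take 6–7 (3); add 6.
Step 4: frontier [3–4 11, 2–3 14, 1–5 5, 1–6 15, 4–7 4] → take 4–7 (4); add 4.
Step 5: frontier [2–3 14, 2–4 7, 1–4 15, 1–5 5, 1–6 15] → take 1–5 (5); add 1.
Step 6: frontier [2–3 14, 2–4 7] → take 2–4 (7); add 2.
The 4th edge added is 4–7.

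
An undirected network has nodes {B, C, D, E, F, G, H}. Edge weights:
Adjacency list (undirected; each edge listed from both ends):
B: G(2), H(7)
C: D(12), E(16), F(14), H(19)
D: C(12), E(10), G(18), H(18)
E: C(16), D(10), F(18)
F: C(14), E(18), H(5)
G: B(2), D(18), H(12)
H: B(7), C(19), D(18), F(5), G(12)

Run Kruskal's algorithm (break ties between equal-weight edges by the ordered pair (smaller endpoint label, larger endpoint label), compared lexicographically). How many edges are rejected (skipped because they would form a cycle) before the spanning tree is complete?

1

Kruskal's algorithm — process edges by increasing weight (ties by edge label):
B-G (2): add. Components now {B,G} {C} {D} {E} {F} {H}
F-H (5): add. Components now {B,G} {C} {D} {E} {F,H}
B-H (7): add. Components now {B,F,G,H} {C} {D} {E}
D-E (10): add. Components now {B,F,G,H} {C} {D,E}
C-D (12): add. Components now {B,F,G,H} {C,D,E}
G-H (12): skip — G and H already connected.
C-F (14): add. Components now {B,C,D,E,F,G,H}
Edges rejected before the tree was complete: 1.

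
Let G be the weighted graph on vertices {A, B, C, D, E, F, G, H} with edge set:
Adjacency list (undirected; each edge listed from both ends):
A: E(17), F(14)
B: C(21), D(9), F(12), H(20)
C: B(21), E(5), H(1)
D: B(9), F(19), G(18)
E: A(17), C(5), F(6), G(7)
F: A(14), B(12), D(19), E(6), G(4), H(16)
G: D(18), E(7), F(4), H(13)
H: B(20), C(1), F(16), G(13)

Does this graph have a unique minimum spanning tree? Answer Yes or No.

Yes

Kruskal's algorithm — process edges by increasing weight (ties by edge label):
C–H (1): add — endpoints in different components.
F–G (4): add — endpoints in different components.
C–E (5): add — endpoints in different components.
E–F (6): add — endpoints in different components.
E–G (7): skip — E and G already connected.
B–D (9): add — endpoints in different components.
B–F (12): add — endpoints in different components.
G–H (13): skip — G and H already connected.
A–F (14): add — endpoints in different components.
Every non-tree edge has weight strictly greater than the heaviest edge on the tree path between its endpoints, so the MST is unique.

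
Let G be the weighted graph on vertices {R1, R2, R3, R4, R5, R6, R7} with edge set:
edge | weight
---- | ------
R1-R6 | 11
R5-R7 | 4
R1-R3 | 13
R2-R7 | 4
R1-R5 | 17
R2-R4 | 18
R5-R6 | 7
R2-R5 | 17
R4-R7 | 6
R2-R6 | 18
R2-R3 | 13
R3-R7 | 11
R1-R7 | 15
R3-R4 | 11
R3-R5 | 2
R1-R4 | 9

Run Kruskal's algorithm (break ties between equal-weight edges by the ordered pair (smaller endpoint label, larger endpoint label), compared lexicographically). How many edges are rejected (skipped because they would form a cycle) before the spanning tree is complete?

0

Kruskal's algorithm — process edges by increasing weight (ties by edge label):
R3-R5 (2): add. Components now {R2} {R1} {R3,R5} {R7} {R4} {R6}
R2-R7 (4): add. Components now {R2,R7} {R1} {R3,R5} {R4} {R6}
R5-R7 (4): add. Components now {R2,R3,R5,R7} {R1} {R4} {R6}
R4-R7 (6): add. Components now {R2,R3,R4,R5,R7} {R1} {R6}
R5-R6 (7): add. Components now {R2,R3,R4,R5,R6,R7} {R1}
R1-R4 (9): add. Components now {R1,R2,R3,R4,R5,R6,R7}
Edges rejected before the tree was complete: 0.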